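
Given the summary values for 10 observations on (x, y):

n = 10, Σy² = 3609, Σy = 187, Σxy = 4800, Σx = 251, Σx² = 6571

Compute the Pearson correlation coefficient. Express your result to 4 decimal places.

r = (nΣxy − ΣxΣy) / √[(nΣx² − (Σx)²)(nΣy² − (Σy)²)]
Numerator: 10×4800 − 251×187 = 1063
Denominator: √[(65710 − 63001)(36090 − 34969)] = √[2709 × 1121] = 1742.6385
r = 1063 / 1742.6385 ≈ 0.6100

0.6100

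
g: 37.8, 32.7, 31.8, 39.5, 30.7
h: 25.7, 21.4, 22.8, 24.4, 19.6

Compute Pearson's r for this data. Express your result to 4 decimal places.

n = 5, Σg = 172.5, Σh = 113.9, Σg² = 6012.11, Σh² = 2617.81, Σgh = 3961.8
nΣgh − ΣgΣh = 19809 − 19647.75 = 161.25
nΣg² − (Σg)² = 30060.55 − 29756.25 = 304.3; nΣh² − (Σh)² = 13089.05 − 12973.21 = 115.84
r = 161.25 / √(304.3 × 115.84) = 161.25 / 187.7501 ≈ 0.8589

0.8589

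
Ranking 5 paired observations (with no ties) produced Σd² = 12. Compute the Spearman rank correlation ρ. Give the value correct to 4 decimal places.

ρ = 1 − 6Σd² / [n(n²−1)] = 1 − 6×12 / (5×24)
  = 1 − 72/120 = 1 − 0.60000 ≈ 0.4000

0.4000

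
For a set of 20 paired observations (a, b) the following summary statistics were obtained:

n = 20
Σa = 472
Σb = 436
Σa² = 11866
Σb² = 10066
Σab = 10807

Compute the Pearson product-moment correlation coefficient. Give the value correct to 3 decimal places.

0.810

r = (nΣab − ΣaΣb) / √[(nΣa² − (Σa)²)(nΣb² − (Σb)²)]
Numerator: 20×10807 − 472×436 = 10348
Denominator: √[(237320 − 222784)(201320 − 190096)] = √[14536 × 11224] = 12773.0992
r = 10348 / 12773.0992 ≈ 0.810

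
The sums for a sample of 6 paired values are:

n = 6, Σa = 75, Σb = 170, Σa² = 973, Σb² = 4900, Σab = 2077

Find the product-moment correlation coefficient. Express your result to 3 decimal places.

-0.883

r = (nΣab − ΣaΣb) / √[(nΣa² − (Σa)²)(nΣb² − (Σb)²)]
Numerator: 6×2077 − 75×170 = -288
Denominator: √[(5838 − 5625)(29400 − 28900)] = √[213 × 500] = 326.3434
r = -288 / 326.3434 ≈ -0.883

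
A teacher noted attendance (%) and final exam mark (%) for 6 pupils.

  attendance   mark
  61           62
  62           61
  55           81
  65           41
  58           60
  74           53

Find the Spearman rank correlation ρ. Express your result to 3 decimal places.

-0.771

Rank attendance: 3, 4, 1, 5, 2, 6
Rank mark: 5, 4, 6, 1, 3, 2
d = rank(attendance) − rank(mark): -2, 0, -5, 4, -1, 4; Σd² = 62
ρ = 1 − 6Σd² / [n(n²−1)] = 1 − 6×62 / (6×35) = 1 − 372/210 ≈ -0.771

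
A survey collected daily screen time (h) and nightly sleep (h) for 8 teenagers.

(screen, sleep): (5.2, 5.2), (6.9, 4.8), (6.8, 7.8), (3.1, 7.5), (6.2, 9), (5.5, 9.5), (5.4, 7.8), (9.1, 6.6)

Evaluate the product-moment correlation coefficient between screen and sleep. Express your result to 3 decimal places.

n = 8, Σx = 48.2, Σy = 58.2, Σx² = 311.16, Σy² = 442.82, Σxy = 346.68
nΣxy − ΣxΣy = 2773.44 − 2805.24 = -31.8
nΣx² − (Σx)² = 2489.28 − 2323.24 = 166.04; nΣy² − (Σy)² = 3542.56 − 3387.24 = 155.32
r = -31.8 / √(166.04 × 155.32) = -31.8 / 160.5906 ≈ -0.198

-0.198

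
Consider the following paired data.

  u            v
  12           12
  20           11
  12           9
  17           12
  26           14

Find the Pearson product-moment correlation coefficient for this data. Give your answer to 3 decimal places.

n = 5, Σu = 87, Σv = 58, Σu² = 1653, Σv² = 686, Σuv = 1040
nΣuv − ΣuΣv = 5200 − 5046 = 154
nΣu² − (Σu)² = 8265 − 7569 = 696; nΣv² − (Σv)² = 3430 − 3364 = 66
r = 154 / √(696 × 66) = 154 / 214.3269 ≈ 0.719

0.719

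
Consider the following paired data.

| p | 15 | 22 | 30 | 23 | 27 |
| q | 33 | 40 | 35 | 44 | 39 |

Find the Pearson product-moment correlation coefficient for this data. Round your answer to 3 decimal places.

0.210

n = 5, Σp = 117, Σq = 191, Σp² = 2867, Σq² = 7371, Σpq = 4490
nΣpq − ΣpΣq = 22450 − 22347 = 103
nΣp² − (Σp)² = 14335 − 13689 = 646; nΣq² − (Σq)² = 36855 − 36481 = 374
r = 103 / √(646 × 374) = 103 / 491.5323 ≈ 0.210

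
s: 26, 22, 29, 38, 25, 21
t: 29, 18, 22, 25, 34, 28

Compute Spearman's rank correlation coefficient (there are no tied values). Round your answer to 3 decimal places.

Rank s: 4, 2, 5, 6, 3, 1
Rank t: 5, 1, 2, 3, 6, 4
d = rank(s) − rank(t): -1, 1, 3, 3, -3, -3; Σd² = 38
ρ = 1 − 6Σd² / [n(n²−1)] = 1 − 6×38 / (6×35) = 1 − 228/210 ≈ -0.086

-0.086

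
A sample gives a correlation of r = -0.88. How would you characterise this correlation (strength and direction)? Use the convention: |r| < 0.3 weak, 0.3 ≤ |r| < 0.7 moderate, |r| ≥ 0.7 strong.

r = -0.88 < 0 so the relationship is negative.
|r| = 0.88, which falls in the strong range.

strong negative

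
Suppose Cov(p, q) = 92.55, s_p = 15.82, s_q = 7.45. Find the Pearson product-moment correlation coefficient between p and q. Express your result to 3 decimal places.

r = Cov(p,q) / (s_p · s_q) = 92.55 / (15.82 × 7.45)
  = 92.55 / 117.8590 ≈ 0.785

0.785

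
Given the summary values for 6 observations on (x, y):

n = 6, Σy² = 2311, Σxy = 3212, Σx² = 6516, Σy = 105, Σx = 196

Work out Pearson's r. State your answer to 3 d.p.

r = (nΣxy − ΣxΣy) / √[(nΣx² − (Σx)²)(nΣy² − (Σy)²)]
Numerator: 6×3212 − 196×105 = -1308
Denominator: √[(39096 − 38416)(13866 − 11025)] = √[680 × 2841] = 1389.9209
r = -1308 / 1389.9209 ≈ -0.941

-0.941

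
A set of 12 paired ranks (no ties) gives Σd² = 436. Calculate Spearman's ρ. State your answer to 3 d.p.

-0.524

ρ = 1 − 6Σd² / [n(n²−1)] = 1 − 6×436 / (12×143)
  = 1 − 2616/1716 = 1 − 1.5245 ≈ -0.524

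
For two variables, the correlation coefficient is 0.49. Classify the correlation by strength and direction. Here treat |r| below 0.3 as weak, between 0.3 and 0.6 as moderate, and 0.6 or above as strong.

r = 0.49 > 0 so the relationship is positive.
|r| = 0.49, which falls in the moderate range.

moderate positive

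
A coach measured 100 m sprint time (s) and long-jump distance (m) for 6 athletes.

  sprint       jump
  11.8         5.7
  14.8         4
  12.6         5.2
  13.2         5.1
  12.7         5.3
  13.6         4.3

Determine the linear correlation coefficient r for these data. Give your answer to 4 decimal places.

n = 6, Σx = 78.7, Σy = 29.6, Σx² = 1037.53, Σy² = 148.12, Σxy = 385.09
nΣxy − ΣxΣy = 2310.54 − 2329.52 = -18.98
nΣx² − (Σx)² = 6225.18 − 6193.69 = 31.49; nΣy² − (Σy)² = 888.72 − 876.16 = 12.56
r = -18.98 / √(31.49 × 12.56) = -18.98 / 19.8875 ≈ -0.9544

-0.9544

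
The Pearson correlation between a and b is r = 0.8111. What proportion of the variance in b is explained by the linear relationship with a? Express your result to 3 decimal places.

r² = (0.8111)² = 0.658

0.658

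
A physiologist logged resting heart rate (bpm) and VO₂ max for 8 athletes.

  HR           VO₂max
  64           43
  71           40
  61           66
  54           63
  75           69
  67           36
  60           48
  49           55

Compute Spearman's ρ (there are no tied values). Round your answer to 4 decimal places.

-0.1429

Rank HR: 5, 7, 4, 2, 8, 6, 3, 1
Rank VO₂max: 3, 2, 7, 6, 8, 1, 4, 5
d = rank(HR) − rank(VO₂max): 2, 5, -3, -4, 0, 5, -1, -4; Σd² = 96
ρ = 1 − 6Σd² / [n(n²−1)] = 1 − 6×96 / (8×63) = 1 − 576/504 ≈ -0.1429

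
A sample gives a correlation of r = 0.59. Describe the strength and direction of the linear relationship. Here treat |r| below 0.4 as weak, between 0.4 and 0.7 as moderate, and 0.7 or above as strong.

r = 0.59 > 0 so the relationship is positive.
|r| = 0.59, which falls in the moderate range.

moderate positive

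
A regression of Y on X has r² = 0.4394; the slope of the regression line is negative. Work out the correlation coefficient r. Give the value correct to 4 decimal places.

-0.6629

|r| = √0.4394 = 0.6629
The association is negative, so r = −0.6629.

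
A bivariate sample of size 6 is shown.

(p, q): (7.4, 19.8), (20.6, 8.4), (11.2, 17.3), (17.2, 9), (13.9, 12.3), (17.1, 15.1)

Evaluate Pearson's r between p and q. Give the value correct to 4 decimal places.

-0.8822

n = 6, Σp = 87.4, Σq = 81.9, Σp² = 1386.02, Σq² = 1222.19, Σpq = 1097.3
nΣpq − ΣpΣq = 6583.8 − 7158.06 = -574.26
nΣp² − (Σp)² = 8316.12 − 7638.76 = 677.36; nΣq² − (Σq)² = 7333.14 − 6707.61 = 625.53
r = -574.26 / √(677.36 × 625.53) = -574.26 / 650.9293 ≈ -0.8822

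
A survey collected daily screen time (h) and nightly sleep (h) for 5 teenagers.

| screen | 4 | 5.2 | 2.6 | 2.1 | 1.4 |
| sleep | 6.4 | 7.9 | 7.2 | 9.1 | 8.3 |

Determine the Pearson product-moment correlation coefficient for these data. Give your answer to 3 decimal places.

n = 5, Σx = 15.3, Σy = 38.9, Σx² = 56.17, Σy² = 306.91, Σxy = 116.13
nΣxy − ΣxΣy = 580.65 − 595.17 = -14.52
nΣx² − (Σx)² = 280.85 − 234.09 = 46.76; nΣy² − (Σy)² = 1534.55 − 1513.21 = 21.34
r = -14.52 / √(46.76 × 21.34) = -14.52 / 31.5889 ≈ -0.460

-0.460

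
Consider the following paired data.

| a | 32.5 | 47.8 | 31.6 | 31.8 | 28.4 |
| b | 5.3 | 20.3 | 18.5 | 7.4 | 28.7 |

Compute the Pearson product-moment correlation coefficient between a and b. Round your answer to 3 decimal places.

0.058

n = 5, Σa = 172.1, Σb = 80.2, Σa² = 6157.45, Σb² = 1660.88, Σab = 2777.59
nΣab − ΣaΣb = 13887.95 − 13802.42 = 85.53
nΣa² − (Σa)² = 30787.25 − 29618.41 = 1168.84; nΣb² − (Σb)² = 8304.4 − 6432.04 = 1872.36
r = 85.53 / √(1168.84 × 1872.36) = 85.53 / 1479.3543 ≈ 0.058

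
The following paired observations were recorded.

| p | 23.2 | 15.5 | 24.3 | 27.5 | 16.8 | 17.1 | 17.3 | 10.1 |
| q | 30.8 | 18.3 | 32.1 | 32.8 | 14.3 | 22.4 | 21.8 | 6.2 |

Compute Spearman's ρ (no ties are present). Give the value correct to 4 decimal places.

Rank p: 6, 2, 7, 8, 3, 4, 5, 1
Rank q: 6, 3, 7, 8, 2, 5, 4, 1
d = rank(p) − rank(q): 0, -1, 0, 0, 1, -1, 1, 0; Σd² = 4
ρ = 1 − 6Σd² / [n(n²−1)] = 1 − 6×4 / (8×63) = 1 − 24/504 ≈ 0.9524

0.9524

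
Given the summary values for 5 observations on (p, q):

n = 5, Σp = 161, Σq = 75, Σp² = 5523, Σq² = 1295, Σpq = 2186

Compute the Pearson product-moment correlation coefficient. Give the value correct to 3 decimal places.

-0.954

r = (nΣpq − ΣpΣq) / √[(nΣp² − (Σp)²)(nΣq² − (Σq)²)]
Numerator: 5×2186 − 161×75 = -1145
Denominator: √[(27615 − 25921)(6475 − 5625)] = √[1694 × 850] = 1199.9583
r = -1145 / 1199.9583 ≈ -0.954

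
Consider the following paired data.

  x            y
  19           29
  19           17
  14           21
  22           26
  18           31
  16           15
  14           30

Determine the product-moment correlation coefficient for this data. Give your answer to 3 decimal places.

n = 7, Σx = 122, Σy = 169, Σx² = 2178, Σy² = 4333, Σxy = 2958
nΣxy − ΣxΣy = 20706 − 20618 = 88
nΣx² − (Σx)² = 15246 − 14884 = 362; nΣy² − (Σy)² = 30331 − 28561 = 1770
r = 88 / √(362 × 1770) = 88 / 800.4624 ≈ 0.110

0.110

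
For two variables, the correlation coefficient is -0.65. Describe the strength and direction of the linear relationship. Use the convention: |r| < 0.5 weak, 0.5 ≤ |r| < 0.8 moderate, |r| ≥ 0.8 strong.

r = -0.65 < 0 so the relationship is negative.
|r| = 0.65, which falls in the moderate range.

moderate negative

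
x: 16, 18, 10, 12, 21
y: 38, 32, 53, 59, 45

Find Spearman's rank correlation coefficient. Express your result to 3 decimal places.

-0.600

Rank x: 3, 4, 1, 2, 5
Rank y: 2, 1, 4, 5, 3
d = rank(x) − rank(y): 1, 3, -3, -3, 2; Σd² = 32
ρ = 1 − 6Σd² / [n(n²−1)] = 1 − 6×32 / (5×24) = 1 − 192/120 ≈ -0.600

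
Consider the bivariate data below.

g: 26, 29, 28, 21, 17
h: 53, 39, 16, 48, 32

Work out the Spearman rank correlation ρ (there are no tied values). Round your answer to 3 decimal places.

-0.100

Rank g: 3, 5, 4, 2, 1
Rank h: 5, 3, 1, 4, 2
d = rank(g) − rank(h): -2, 2, 3, -2, -1; Σd² = 22
ρ = 1 − 6Σd² / [n(n²−1)] = 1 − 6×22 / (5×24) = 1 − 132/120 ≈ -0.100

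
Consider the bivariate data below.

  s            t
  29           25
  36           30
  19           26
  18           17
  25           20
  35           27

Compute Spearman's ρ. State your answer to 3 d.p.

Rank s: 4, 6, 2, 1, 3, 5
Rank t: 3, 6, 4, 1, 2, 5
d = rank(s) − rank(t): 1, 0, -2, 0, 1, 0; Σd² = 6
ρ = 1 − 6Σd² / [n(n²−1)] = 1 − 6×6 / (6×35) = 1 − 36/210 ≈ 0.829

0.829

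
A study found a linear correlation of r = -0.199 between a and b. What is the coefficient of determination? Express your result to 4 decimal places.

r² = (-0.199)² = 0.0396

0.0396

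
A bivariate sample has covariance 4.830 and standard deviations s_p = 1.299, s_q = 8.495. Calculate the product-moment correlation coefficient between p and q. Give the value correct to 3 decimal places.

0.438

r = Cov(p,q) / (s_p · s_q) = 4.830 / (1.299 × 8.495)
  = 4.830 / 11.0350 ≈ 0.438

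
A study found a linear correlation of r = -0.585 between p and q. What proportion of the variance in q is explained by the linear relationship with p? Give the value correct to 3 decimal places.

0.342

r² = (-0.585)² = 0.342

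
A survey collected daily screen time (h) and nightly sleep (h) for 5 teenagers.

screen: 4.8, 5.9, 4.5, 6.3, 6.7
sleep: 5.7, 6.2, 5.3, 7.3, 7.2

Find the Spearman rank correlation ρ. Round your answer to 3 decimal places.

0.900

Rank screen: 2, 3, 1, 4, 5
Rank sleep: 2, 3, 1, 5, 4
d = rank(screen) − rank(sleep): 0, 0, 0, -1, 1; Σd² = 2
ρ = 1 − 6Σd² / [n(n²−1)] = 1 − 6×2 / (5×24) = 1 − 12/120 ≈ 0.900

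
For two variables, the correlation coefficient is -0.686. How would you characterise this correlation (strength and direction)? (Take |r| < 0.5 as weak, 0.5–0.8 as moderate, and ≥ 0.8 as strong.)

r = -0.686 < 0 so the relationship is negative.
|r| = 0.686, which falls in the moderate range.

moderate negative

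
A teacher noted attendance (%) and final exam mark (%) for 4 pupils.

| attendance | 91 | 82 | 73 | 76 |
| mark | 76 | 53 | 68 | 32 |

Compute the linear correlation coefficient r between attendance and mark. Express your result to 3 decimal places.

n = 4, Σx = 322, Σy = 229, Σx² = 26110, Σy² = 14233, Σxy = 18658
nΣxy − ΣxΣy = 74632 − 73738 = 894
nΣx² − (Σx)² = 104440 − 103684 = 756; nΣy² − (Σy)² = 56932 − 52441 = 4491
r = 894 / √(756 × 4491) = 894 / 1842.6058 ≈ 0.485

0.485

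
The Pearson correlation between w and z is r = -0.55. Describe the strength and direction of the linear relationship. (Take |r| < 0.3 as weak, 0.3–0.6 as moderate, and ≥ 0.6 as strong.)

r = -0.55 < 0 so the relationship is negative.
|r| = 0.55, which falls in the moderate range.

moderate negative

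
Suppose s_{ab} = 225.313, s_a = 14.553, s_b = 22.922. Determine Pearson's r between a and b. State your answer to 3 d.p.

0.675

r = Cov(a,b) / (s_a · s_b) = 225.313 / (14.553 × 22.922)
  = 225.313 / 333.5839 ≈ 0.675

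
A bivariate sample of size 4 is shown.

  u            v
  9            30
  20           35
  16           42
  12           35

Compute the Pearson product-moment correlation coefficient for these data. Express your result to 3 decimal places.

0.543

n = 4, Σu = 57, Σv = 142, Σu² = 881, Σv² = 5114, Σuv = 2062
nΣuv − ΣuΣv = 8248 − 8094 = 154
nΣu² − (Σu)² = 3524 − 3249 = 275; nΣv² − (Σv)² = 20456 − 20164 = 292
r = 154 / √(275 × 292) = 154 / 283.3725 ≈ 0.543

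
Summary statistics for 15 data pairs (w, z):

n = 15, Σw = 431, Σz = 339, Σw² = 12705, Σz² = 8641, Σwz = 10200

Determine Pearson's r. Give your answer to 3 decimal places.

r = (nΣwz − ΣwΣz) / √[(nΣw² − (Σw)²)(nΣz² − (Σz)²)]
Numerator: 15×10200 − 431×339 = 6891
Denominator: √[(190575 − 185761)(129615 − 114921)] = √[4814 × 14694] = 8410.5241
r = 6891 / 8410.5241 ≈ 0.819

0.819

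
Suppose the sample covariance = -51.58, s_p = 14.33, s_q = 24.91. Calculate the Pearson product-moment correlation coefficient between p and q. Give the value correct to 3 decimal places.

r = Cov(p,q) / (s_p · s_q) = -51.58 / (14.33 × 24.91)
  = -51.58 / 356.9603 ≈ -0.144

-0.144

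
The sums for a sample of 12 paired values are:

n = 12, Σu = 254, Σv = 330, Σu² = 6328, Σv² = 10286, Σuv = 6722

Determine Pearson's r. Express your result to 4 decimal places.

-0.2450

r = (nΣuv − ΣuΣv) / √[(nΣu² − (Σu)²)(nΣv² − (Σv)²)]
Numerator: 12×6722 − 254×330 = -3156
Denominator: √[(75936 − 64516)(123432 − 108900)] = √[11420 × 14532] = 12882.3693
r = -3156 / 12882.3693 ≈ -0.2450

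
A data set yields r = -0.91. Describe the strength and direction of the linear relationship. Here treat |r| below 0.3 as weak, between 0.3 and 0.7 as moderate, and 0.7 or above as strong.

strong negative

r = -0.91 < 0 so the relationship is negative.
|r| = 0.91, which falls in the strong range.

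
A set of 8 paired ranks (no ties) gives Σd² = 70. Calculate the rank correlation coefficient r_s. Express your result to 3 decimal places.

ρ = 1 − 6Σd² / [n(n²−1)] = 1 − 6×70 / (8×63)
  = 1 − 420/504 = 1 − 0.8333 ≈ 0.167

0.167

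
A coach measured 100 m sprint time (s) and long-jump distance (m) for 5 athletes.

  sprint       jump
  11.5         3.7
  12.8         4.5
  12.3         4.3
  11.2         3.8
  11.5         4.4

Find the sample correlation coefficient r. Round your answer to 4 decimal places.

0.7189

n = 5, Σx = 59.3, Σy = 20.7, Σx² = 705.07, Σy² = 86.23, Σxy = 246.2
nΣxy − ΣxΣy = 1231 − 1227.51 = 3.49
nΣx² − (Σx)² = 3525.35 − 3516.49 = 8.86; nΣy² − (Σy)² = 431.15 − 428.49 = 2.66
r = 3.49 / √(8.86 × 2.66) = 3.49 / 4.8546 ≈ 0.7189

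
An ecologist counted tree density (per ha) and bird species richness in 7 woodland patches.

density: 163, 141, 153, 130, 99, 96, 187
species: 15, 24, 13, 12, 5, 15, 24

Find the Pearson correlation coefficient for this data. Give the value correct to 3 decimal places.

n = 7, Σx = 969, Σy = 108, Σx² = 140745, Σy² = 1940, Σxy = 15801
nΣxy − ΣxΣy = 110607 − 104652 = 5955
nΣx² − (Σx)² = 985215 − 938961 = 46254; nΣy² − (Σy)² = 13580 − 11664 = 1916
r = 5955 / √(46254 × 1916) = 5955 / 9413.9611 ≈ 0.633

0.633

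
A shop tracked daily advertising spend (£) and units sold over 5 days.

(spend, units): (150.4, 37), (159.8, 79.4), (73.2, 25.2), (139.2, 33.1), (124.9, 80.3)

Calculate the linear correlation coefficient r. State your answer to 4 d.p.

0.4710

n = 5, Σx = 647.5, Σy = 255, Σx² = 88491.09, Σy² = 15852.1, Σxy = 34734.55
nΣxy − ΣxΣy = 173672.75 − 165112.5 = 8560.25
nΣx² − (Σx)² = 442455.45 − 419256.25 = 23199.2; nΣy² − (Σy)² = 79260.5 − 65025 = 14235.5
r = 8560.25 / √(23199.2 × 14235.5) = 8560.25 / 18172.8427 ≈ 0.4710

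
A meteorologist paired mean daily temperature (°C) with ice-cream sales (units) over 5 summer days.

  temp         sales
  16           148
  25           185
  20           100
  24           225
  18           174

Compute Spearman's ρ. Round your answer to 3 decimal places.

0.600

Rank temp: 1, 5, 3, 4, 2
Rank sales: 2, 4, 1, 5, 3
d = rank(temp) − rank(sales): -1, 1, 2, -1, -1; Σd² = 8
ρ = 1 − 6Σd² / [n(n²−1)] = 1 − 6×8 / (5×24) = 1 − 48/120 ≈ 0.600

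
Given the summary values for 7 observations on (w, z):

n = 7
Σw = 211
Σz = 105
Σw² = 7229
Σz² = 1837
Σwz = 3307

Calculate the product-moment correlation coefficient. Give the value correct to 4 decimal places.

0.2976

r = (nΣwz − ΣwΣz) / √[(nΣw² − (Σw)²)(nΣz² − (Σz)²)]
Numerator: 7×3307 − 211×105 = 994
Denominator: √[(50603 − 44521)(12859 − 11025)] = √[6082 × 1834] = 3339.8186
r = 994 / 3339.8186 ≈ 0.2976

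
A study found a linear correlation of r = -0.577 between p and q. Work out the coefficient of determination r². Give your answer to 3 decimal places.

0.333

r² = (-0.577)² = 0.333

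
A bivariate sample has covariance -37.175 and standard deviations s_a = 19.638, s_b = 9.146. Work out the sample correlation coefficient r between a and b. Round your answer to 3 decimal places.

r = Cov(a,b) / (s_a · s_b) = -37.175 / (19.638 × 9.146)
  = -37.175 / 179.6091 ≈ -0.207

-0.207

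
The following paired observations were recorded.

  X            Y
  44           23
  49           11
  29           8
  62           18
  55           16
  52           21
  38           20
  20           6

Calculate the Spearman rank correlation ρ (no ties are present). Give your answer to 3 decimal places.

0.429

Rank X: 4, 5, 2, 8, 7, 6, 3, 1
Rank Y: 8, 3, 2, 5, 4, 7, 6, 1
d = rank(X) − rank(Y): -4, 2, 0, 3, 3, -1, -3, 0; Σd² = 48
ρ = 1 − 6Σd² / [n(n²−1)] = 1 − 6×48 / (8×63) = 1 − 288/504 ≈ 0.429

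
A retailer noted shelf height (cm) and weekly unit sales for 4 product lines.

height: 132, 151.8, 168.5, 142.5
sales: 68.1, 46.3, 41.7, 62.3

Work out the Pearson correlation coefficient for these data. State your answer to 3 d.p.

n = 4, Σx = 594.8, Σy = 218.4, Σx² = 89165.74, Σy² = 12401.48, Σxy = 31921.74
nΣxy − ΣxΣy = 127686.96 − 129904.32 = -2217.36
nΣx² − (Σx)² = 356662.96 − 353787.04 = 2875.92; nΣy² − (Σy)² = 49605.92 − 47698.56 = 1907.36
r = -2217.36 / √(2875.92 × 1907.36) = -2217.36 / 2342.0962 ≈ -0.947

-0.947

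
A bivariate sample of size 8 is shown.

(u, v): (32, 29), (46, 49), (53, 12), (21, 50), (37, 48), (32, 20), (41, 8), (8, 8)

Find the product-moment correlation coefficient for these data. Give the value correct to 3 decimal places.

n = 8, Σu = 270, Σv = 224, Σu² = 10528, Σv² = 8718, Σuv = 7676
nΣuv − ΣuΣv = 61408 − 60480 = 928
nΣu² − (Σu)² = 84224 − 72900 = 11324; nΣv² − (Σv)² = 69744 − 50176 = 19568
r = 928 / √(11324 × 19568) = 928 / 14885.8333 ≈ 0.062

0.062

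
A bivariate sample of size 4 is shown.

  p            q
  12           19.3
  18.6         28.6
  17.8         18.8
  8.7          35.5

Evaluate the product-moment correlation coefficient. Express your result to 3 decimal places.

-0.455

n = 4, Σp = 57.1, Σq = 102.2, Σp² = 882.49, Σq² = 2804.14, Σpq = 1407.05
nΣpq − ΣpΣq = 5628.2 − 5835.62 = -207.42
nΣp² − (Σp)² = 3529.96 − 3260.41 = 269.55; nΣq² − (Σq)² = 11216.56 − 10444.84 = 771.72
r = -207.42 / √(269.55 × 771.72) = -207.42 / 456.0889 ≈ -0.455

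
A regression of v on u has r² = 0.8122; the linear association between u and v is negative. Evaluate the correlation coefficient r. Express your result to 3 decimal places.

-0.901

|r| = √0.8122 = 0.901
The association is negative, so r = −0.901.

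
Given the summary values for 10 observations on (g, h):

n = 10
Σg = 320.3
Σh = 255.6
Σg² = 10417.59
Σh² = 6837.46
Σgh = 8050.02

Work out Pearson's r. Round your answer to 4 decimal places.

r = (nΣgh − ΣgΣh) / √[(nΣg² − (Σg)²)(nΣh² − (Σh)²)]
Numerator: 10×8050.02 − 320.3×255.6 = -1368.48
Denominator: √[(104175.9 − 102592.09)(68374.6 − 65331.36)] = √[1583.81 × 3043.24] = 2195.4302
r = -1368.48 / 2195.4302 ≈ -0.6233

-0.6233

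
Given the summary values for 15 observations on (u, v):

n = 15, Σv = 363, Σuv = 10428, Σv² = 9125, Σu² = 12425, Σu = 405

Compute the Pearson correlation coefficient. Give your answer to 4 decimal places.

0.8804

r = (nΣuv − ΣuΣv) / √[(nΣu² − (Σu)²)(nΣv² − (Σv)²)]
Numerator: 15×10428 − 405×363 = 9405
Denominator: √[(186375 − 164025)(136875 − 131769)] = √[22350 × 5106] = 10682.6542
r = 9405 / 10682.6542 ≈ 0.8804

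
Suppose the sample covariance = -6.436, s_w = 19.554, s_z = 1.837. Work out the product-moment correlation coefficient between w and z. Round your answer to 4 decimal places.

-0.1792

r = Cov(w,z) / (s_w · s_z) = -6.436 / (19.554 × 1.837)
  = -6.436 / 35.9207 ≈ -0.1792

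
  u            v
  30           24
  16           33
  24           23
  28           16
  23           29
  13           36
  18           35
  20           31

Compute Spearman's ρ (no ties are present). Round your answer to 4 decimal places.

Rank u: 8, 2, 6, 7, 5, 1, 3, 4
Rank v: 3, 6, 2, 1, 4, 8, 7, 5
d = rank(u) − rank(v): 5, -4, 4, 6, 1, -7, -4, -1; Σd² = 160
ρ = 1 − 6Σd² / [n(n²−1)] = 1 − 6×160 / (8×63) = 1 − 960/504 ≈ -0.9048

-0.9048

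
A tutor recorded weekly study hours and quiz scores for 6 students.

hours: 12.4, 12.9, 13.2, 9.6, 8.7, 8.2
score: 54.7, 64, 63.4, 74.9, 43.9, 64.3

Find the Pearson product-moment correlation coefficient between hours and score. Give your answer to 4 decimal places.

n = 6, Σx = 65, Σy = 365.2, Σx² = 729.5, Σy² = 22779.36, Σxy = 3968.99
nΣxy − ΣxΣy = 23813.94 − 23738 = 75.94
nΣx² − (Σx)² = 4377 − 4225 = 152; nΣy² − (Σy)² = 136676.16 − 133371.04 = 3305.12
r = 75.94 / √(152 × 3305.12) = 75.94 / 708.7865 ≈ 0.1071

0.1071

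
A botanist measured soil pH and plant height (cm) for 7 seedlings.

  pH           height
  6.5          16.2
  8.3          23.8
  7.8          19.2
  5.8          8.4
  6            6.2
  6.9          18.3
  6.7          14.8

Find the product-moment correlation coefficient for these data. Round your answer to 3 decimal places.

n = 7, Σx = 48, Σy = 106.9, Σx² = 334.12, Σy² = 1860.45, Σxy = 763.95
nΣxy − ΣxΣy = 5347.65 − 5131.2 = 216.45
nΣx² − (Σx)² = 2338.84 − 2304 = 34.84; nΣy² − (Σy)² = 13023.15 − 11427.61 = 1595.54
r = 216.45 / √(34.84 × 1595.54) = 216.45 / 235.7724 ≈ 0.918

0.918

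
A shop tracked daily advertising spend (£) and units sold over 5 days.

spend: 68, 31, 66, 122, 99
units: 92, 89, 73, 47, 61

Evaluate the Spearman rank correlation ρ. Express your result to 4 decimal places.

-0.7000

Rank spend: 3, 1, 2, 5, 4
Rank units: 5, 4, 3, 1, 2
d = rank(spend) − rank(units): -2, -3, -1, 4, 2; Σd² = 34
ρ = 1 − 6Σd² / [n(n²−1)] = 1 − 6×34 / (5×24) = 1 − 204/120 ≈ -0.7000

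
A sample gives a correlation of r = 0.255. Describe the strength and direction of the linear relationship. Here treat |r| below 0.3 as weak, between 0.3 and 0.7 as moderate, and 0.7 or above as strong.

r = 0.255 > 0 so the relationship is positive.
|r| = 0.255, which falls in the weak range.

weak positive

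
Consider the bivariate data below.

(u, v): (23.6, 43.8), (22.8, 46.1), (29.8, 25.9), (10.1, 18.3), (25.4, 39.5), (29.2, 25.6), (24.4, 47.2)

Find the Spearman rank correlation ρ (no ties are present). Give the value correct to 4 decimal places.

Rank u: 3, 2, 7, 1, 5, 6, 4
Rank v: 5, 6, 3, 1, 4, 2, 7
d = rank(u) − rank(v): -2, -4, 4, 0, 1, 4, -3; Σd² = 62
ρ = 1 − 6Σd² / [n(n²−1)] = 1 − 6×62 / (7×48) = 1 − 372/336 ≈ -0.1071

-0.1071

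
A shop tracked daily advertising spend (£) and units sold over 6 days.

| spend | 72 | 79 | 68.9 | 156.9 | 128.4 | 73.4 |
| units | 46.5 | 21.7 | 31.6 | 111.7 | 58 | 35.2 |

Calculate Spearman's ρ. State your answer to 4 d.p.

0.6000

Rank spend: 2, 4, 1, 6, 5, 3
Rank units: 4, 1, 2, 6, 5, 3
d = rank(spend) − rank(units): -2, 3, -1, 0, 0, 0; Σd² = 14
ρ = 1 − 6Σd² / [n(n²−1)] = 1 − 6×14 / (6×35) = 1 − 84/210 ≈ 0.6000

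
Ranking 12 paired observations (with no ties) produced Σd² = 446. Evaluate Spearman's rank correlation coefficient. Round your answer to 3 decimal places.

-0.559

ρ = 1 − 6Σd² / [n(n²−1)] = 1 − 6×446 / (12×143)
  = 1 − 2676/1716 = 1 − 1.5594 ≈ -0.559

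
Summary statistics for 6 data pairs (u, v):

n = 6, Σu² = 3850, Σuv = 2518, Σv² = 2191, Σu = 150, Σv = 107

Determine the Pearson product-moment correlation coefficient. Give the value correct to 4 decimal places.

r = (nΣuv − ΣuΣv) / √[(nΣu² − (Σu)²)(nΣv² − (Σv)²)]
Numerator: 6×2518 − 150×107 = -942
Denominator: √[(23100 − 22500)(13146 − 11449)] = √[600 × 1697] = 1009.0590
r = -942 / 1009.0590 ≈ -0.9335

-0.9335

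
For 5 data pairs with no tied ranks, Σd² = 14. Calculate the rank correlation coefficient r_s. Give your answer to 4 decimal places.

ρ = 1 − 6Σd² / [n(n²−1)] = 1 − 6×14 / (5×24)
  = 1 − 84/120 = 1 − 0.70000 ≈ 0.3000

0.3000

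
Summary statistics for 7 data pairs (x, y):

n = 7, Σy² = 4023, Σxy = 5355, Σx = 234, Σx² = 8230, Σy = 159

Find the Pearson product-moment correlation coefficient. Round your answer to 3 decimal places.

r = (nΣxy − ΣxΣy) / √[(nΣx² − (Σx)²)(nΣy² − (Σy)²)]
Numerator: 7×5355 − 234×159 = 279
Denominator: √[(57610 − 54756)(28161 − 25281)] = √[2854 × 2880] = 2866.9705
r = 279 / 2866.9705 ≈ 0.097

0.097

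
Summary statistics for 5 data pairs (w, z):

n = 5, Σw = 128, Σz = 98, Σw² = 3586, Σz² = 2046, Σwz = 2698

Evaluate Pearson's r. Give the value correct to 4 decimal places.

0.9616

r = (nΣwz − ΣwΣz) / √[(nΣw² − (Σw)²)(nΣz² − (Σz)²)]
Numerator: 5×2698 − 128×98 = 946
Denominator: √[(17930 − 16384)(10230 − 9604)] = √[1546 × 626] = 983.7662
r = 946 / 983.7662 ≈ 0.9616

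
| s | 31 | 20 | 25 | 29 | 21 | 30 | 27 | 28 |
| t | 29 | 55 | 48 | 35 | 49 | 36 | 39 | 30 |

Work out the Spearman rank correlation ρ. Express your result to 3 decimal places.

-0.905

Rank s: 8, 1, 3, 6, 2, 7, 4, 5
Rank t: 1, 8, 6, 3, 7, 4, 5, 2
d = rank(s) − rank(t): 7, -7, -3, 3, -5, 3, -1, 3; Σd² = 160
ρ = 1 − 6Σd² / [n(n²−1)] = 1 − 6×160 / (8×63) = 1 − 960/504 ≈ -0.905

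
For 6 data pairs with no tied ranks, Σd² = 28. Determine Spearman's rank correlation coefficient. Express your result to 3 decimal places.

ρ = 1 − 6Σd² / [n(n²−1)] = 1 − 6×28 / (6×35)
  = 1 − 168/210 = 1 − 0.8000 ≈ 0.200

0.200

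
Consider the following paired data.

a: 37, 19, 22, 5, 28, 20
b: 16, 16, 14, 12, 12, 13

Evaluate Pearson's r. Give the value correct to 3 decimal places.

0.491

n = 6, Σa = 131, Σb = 83, Σa² = 3423, Σb² = 1165, Σab = 1860
nΣab − ΣaΣb = 11160 − 10873 = 287
nΣa² − (Σa)² = 20538 − 17161 = 3377; nΣb² − (Σb)² = 6990 − 6889 = 101
r = 287 / √(3377 × 101) = 287 / 584.0180 ≈ 0.491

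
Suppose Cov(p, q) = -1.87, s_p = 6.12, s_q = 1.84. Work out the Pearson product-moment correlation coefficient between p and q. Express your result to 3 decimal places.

-0.166

r = Cov(p,q) / (s_p · s_q) = -1.87 / (6.12 × 1.84)
  = -1.87 / 11.2608 ≈ -0.166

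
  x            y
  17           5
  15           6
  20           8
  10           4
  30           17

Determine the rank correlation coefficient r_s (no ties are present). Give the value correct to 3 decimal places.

Rank x: 3, 2, 4, 1, 5
Rank y: 2, 3, 4, 1, 5
d = rank(x) − rank(y): 1, -1, 0, 0, 0; Σd² = 2
ρ = 1 − 6Σd² / [n(n²−1)] = 1 − 6×2 / (5×24) = 1 − 12/120 ≈ 0.900

0.900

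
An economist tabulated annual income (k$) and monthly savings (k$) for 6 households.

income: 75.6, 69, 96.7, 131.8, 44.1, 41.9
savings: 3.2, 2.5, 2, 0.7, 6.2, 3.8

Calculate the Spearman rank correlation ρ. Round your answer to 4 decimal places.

Rank income: 4, 3, 5, 6, 2, 1
Rank savings: 4, 3, 2, 1, 6, 5
d = rank(income) − rank(savings): 0, 0, 3, 5, -4, -4; Σd² = 66
ρ = 1 − 6Σd² / [n(n²−1)] = 1 − 6×66 / (6×35) = 1 − 396/210 ≈ -0.8857

-0.8857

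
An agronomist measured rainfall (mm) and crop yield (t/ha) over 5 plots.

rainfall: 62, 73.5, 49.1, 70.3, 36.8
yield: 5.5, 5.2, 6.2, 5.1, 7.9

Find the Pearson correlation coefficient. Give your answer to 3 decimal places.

n = 5, Σx = 291.7, Σy = 29.9, Σx² = 17953.39, Σy² = 184.15, Σxy = 1676.87
nΣxy − ΣxΣy = 8384.35 − 8721.83 = -337.48
nΣx² − (Σx)² = 89766.95 − 85088.89 = 4678.06; nΣy² − (Σy)² = 920.75 − 894.01 = 26.74
r = -337.48 / √(4678.06 × 26.74) = -337.48 / 353.6825 ≈ -0.954

-0.954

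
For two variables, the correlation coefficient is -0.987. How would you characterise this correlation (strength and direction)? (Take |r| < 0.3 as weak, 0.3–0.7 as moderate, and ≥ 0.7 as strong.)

strong negative

r = -0.987 < 0 so the relationship is negative.
|r| = 0.987, which falls in the strong range.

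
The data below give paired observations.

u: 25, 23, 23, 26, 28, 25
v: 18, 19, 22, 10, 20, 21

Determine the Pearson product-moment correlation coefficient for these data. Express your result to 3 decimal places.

-0.293

n = 6, Σu = 150, Σv = 110, Σu² = 3768, Σv² = 2110, Σuv = 2738
nΣuv − ΣuΣv = 16428 − 16500 = -72
nΣu² − (Σu)² = 22608 − 22500 = 108; nΣv² − (Σv)² = 12660 − 12100 = 560
r = -72 / √(108 × 560) = -72 / 245.9268 ≈ -0.293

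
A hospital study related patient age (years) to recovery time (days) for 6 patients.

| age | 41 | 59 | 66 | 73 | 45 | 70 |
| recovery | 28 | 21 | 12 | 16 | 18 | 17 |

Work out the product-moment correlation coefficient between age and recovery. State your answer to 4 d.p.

n = 6, Σx = 354, Σy = 112, Σx² = 21772, Σy² = 2238, Σxy = 6347
nΣxy − ΣxΣy = 38082 − 39648 = -1566
nΣx² − (Σx)² = 130632 − 125316 = 5316; nΣy² − (Σy)² = 13428 − 12544 = 884
r = -1566 / √(5316 × 884) = -1566 / 2167.7970 ≈ -0.7224

-0.7224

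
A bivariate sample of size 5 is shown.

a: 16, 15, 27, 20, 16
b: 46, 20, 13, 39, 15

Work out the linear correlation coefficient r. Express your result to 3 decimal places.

n = 5, Σa = 94, Σb = 133, Σa² = 1866, Σb² = 4431, Σab = 2407
nΣab − ΣaΣb = 12035 − 12502 = -467
nΣa² − (Σa)² = 9330 − 8836 = 494; nΣb² − (Σb)² = 22155 − 17689 = 4466
r = -467 / √(494 × 4466) = -467 / 1485.3296 ≈ -0.314

-0.314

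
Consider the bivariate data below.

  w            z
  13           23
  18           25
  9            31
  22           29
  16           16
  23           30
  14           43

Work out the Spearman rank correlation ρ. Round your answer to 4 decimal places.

Rank w: 2, 5, 1, 6, 4, 7, 3
Rank z: 2, 3, 6, 4, 1, 5, 7
d = rank(w) − rank(z): 0, 2, -5, 2, 3, 2, -4; Σd² = 62
ρ = 1 − 6Σd² / [n(n²−1)] = 1 − 6×62 / (7×48) = 1 − 372/336 ≈ -0.1071

-0.1071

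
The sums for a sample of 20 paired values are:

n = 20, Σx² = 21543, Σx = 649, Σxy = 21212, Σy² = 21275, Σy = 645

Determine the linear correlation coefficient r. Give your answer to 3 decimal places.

r = (nΣxy − ΣxΣy) / √[(nΣx² − (Σx)²)(nΣy² − (Σy)²)]
Numerator: 20×21212 − 649×645 = 5635
Denominator: √[(430860 − 421201)(425500 − 416025)] = √[9659 × 9475] = 9566.5576
r = 5635 / 9566.5576 ≈ 0.589

0.589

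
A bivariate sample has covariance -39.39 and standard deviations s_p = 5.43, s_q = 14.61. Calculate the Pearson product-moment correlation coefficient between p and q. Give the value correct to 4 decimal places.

r = Cov(p,q) / (s_p · s_q) = -39.39 / (5.43 × 14.61)
  = -39.39 / 79.3323 ≈ -0.4965

-0.4965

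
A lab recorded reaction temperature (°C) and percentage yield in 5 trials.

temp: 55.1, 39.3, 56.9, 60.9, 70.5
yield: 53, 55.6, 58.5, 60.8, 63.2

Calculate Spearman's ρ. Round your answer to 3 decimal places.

0.900

Rank temp: 2, 1, 3, 4, 5
Rank yield: 1, 2, 3, 4, 5
d = rank(temp) − rank(yield): 1, -1, 0, 0, 0; Σd² = 2
ρ = 1 − 6Σd² / [n(n²−1)] = 1 − 6×2 / (5×24) = 1 − 12/120 ≈ 0.900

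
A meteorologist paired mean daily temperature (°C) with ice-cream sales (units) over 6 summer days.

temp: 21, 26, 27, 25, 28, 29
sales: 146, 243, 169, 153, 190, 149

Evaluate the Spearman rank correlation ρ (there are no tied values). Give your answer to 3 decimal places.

Rank temp: 1, 3, 4, 2, 5, 6
Rank sales: 1, 6, 4, 3, 5, 2
d = rank(temp) − rank(sales): 0, -3, 0, -1, 0, 4; Σd² = 26
ρ = 1 − 6Σd² / [n(n²−1)] = 1 − 6×26 / (6×35) = 1 − 156/210 ≈ 0.257

0.257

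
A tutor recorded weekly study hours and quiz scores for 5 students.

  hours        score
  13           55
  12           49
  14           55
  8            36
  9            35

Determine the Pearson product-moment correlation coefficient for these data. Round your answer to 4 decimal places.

0.9756

n = 5, Σx = 56, Σy = 230, Σx² = 654, Σy² = 10972, Σxy = 2676
nΣxy − ΣxΣy = 13380 − 12880 = 500
nΣx² − (Σx)² = 3270 − 3136 = 134; nΣy² − (Σy)² = 54860 − 52900 = 1960
r = 500 / √(134 × 1960) = 500 / 512.4841 ≈ 0.9756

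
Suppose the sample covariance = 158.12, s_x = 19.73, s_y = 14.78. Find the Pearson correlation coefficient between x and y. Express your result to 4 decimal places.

r = Cov(x,y) / (s_x · s_y) = 158.12 / (19.73 × 14.78)
  = 158.12 / 291.6094 ≈ 0.5422

0.5422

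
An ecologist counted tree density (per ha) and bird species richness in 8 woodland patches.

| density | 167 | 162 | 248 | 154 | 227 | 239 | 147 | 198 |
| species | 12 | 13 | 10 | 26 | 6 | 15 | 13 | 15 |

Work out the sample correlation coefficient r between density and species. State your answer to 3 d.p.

n = 8, Σx = 1542, Σy = 110, Σx² = 308816, Σy² = 1744, Σxy = 20422
nΣxy − ΣxΣy = 163376 − 169620 = -6244
nΣx² − (Σx)² = 2470528 − 2377764 = 92764; nΣy² − (Σy)² = 13952 − 12100 = 1852
r = -6244 / √(92764 × 1852) = -6244 / 13107.2090 ≈ -0.476

-0.476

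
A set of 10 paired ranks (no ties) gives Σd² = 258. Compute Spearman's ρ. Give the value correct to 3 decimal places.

ρ = 1 − 6Σd² / [n(n²−1)] = 1 − 6×258 / (10×99)
  = 1 − 1548/990 = 1 − 1.5636 ≈ -0.564

-0.564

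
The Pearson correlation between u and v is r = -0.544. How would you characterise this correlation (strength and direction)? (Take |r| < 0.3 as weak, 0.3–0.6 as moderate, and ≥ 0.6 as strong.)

moderate negative

r = -0.544 < 0 so the relationship is negative.
|r| = 0.544, which falls in the moderate range.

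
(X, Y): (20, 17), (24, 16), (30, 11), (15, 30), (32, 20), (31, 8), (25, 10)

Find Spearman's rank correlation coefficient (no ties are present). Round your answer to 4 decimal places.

-0.4286

Rank X: 2, 3, 5, 1, 7, 6, 4
Rank Y: 5, 4, 3, 7, 6, 1, 2
d = rank(X) − rank(Y): -3, -1, 2, -6, 1, 5, 2; Σd² = 80
ρ = 1 − 6Σd² / [n(n²−1)] = 1 − 6×80 / (7×48) = 1 − 480/336 ≈ -0.4286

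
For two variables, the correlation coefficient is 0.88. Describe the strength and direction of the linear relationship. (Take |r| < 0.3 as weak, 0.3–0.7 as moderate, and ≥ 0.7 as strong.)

strong positive

r = 0.88 > 0 so the relationship is positive.
|r| = 0.88, which falls in the strong range.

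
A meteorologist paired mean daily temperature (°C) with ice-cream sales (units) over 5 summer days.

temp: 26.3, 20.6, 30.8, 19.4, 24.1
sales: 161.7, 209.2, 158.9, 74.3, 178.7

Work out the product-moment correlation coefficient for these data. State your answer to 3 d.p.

0.250

n = 5, Σx = 121.2, Σy = 782.8, Σx² = 3021.86, Σy² = 132614.92, Σxy = 19204.44
nΣxy − ΣxΣy = 96022.2 − 94875.36 = 1146.84
nΣx² − (Σx)² = 15109.3 − 14689.44 = 419.86; nΣy² − (Σy)² = 663074.6 − 612775.84 = 50298.76
r = 1146.84 / √(419.86 × 50298.76) = 1146.84 / 4595.4801 ≈ 0.250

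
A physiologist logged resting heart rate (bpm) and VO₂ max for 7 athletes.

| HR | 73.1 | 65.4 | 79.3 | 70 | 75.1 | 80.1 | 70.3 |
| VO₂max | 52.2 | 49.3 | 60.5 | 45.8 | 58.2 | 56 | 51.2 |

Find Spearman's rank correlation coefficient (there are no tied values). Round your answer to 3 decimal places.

0.857

Rank HR: 4, 1, 6, 2, 5, 7, 3
Rank VO₂max: 4, 2, 7, 1, 6, 5, 3
d = rank(HR) − rank(VO₂max): 0, -1, -1, 1, -1, 2, 0; Σd² = 8
ρ = 1 − 6Σd² / [n(n²−1)] = 1 − 6×8 / (7×48) = 1 − 48/336 ≈ 0.857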